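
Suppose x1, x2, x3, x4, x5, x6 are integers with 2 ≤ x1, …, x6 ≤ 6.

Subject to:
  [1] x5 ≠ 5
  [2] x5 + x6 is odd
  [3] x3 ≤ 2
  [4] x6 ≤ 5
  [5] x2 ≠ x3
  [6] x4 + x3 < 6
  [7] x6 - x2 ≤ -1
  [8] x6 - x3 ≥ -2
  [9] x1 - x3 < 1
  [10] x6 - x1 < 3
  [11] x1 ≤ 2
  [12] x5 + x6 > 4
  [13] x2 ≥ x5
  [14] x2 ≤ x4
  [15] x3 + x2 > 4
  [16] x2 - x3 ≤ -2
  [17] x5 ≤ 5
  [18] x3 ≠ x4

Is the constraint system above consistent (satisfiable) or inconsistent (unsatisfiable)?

Unsatisfiable

Constraints 7, 8, and 16 give x6 − x3 ≥ -2, x3 − x2 ≥ 2, x2 − x6 ≥ 1.
Adding all 3 inequalities: the left sides telescope to 0, and the right sides sum to (-2) + 2 + 1 = 1. So 0 ≥ 1, which is false.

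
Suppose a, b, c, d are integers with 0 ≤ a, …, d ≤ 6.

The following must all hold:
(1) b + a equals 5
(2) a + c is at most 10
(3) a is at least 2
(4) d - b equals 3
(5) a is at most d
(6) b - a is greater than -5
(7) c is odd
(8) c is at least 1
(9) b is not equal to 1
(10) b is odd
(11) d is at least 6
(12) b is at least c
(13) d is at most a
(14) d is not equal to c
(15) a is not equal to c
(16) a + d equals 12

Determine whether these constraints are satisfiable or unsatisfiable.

Unsatisfiable

From constraints 8 and 12: b ≥ c ≥ 1. From constraints 11 and 13: a ≥ d ≥ 6. Hence b + a ≥ 7. But constraint 1 requires b + a = 5, and 5 < 7. Contradiction.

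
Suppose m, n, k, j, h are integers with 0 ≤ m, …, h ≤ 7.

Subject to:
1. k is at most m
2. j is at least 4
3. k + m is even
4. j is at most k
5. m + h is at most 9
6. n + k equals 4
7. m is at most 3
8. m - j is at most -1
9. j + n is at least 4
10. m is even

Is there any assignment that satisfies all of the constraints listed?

From constraints 2 and 4: k ≥ j and j ≥ 4, so k ≥ 4. From constraints 1 and 7: k ≤ m and m ≤ 3, so k ≤ 3. But 3 < 4, so no value of k works.

Unsatisfiable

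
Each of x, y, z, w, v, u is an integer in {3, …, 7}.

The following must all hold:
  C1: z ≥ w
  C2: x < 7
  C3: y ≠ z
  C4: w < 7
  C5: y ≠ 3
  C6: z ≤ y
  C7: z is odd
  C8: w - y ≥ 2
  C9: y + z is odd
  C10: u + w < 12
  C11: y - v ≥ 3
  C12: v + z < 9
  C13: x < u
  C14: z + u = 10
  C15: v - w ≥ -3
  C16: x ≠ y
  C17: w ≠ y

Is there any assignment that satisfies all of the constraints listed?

Constraints 8, 11, and 15 give y − v ≥ 3, v − w ≥ -3, w − y ≥ 2.
Adding all 3 inequalities: the left sides telescope to 0, and the right sides sum to 3 + (-3) + 2 = 2. So 0 ≥ 2, which is false.

Unsatisfiable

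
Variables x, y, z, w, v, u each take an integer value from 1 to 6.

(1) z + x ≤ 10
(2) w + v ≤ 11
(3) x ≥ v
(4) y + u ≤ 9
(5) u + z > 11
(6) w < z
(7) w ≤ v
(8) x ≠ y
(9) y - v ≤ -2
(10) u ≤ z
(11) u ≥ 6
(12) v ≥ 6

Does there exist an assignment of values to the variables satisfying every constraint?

From constraints 10 and 11: z ≥ u ≥ 6. From constraints 3 and 12: x ≥ v ≥ 6. Hence z + x ≥ 12. But constraint 1 requires z + x ≤ 10, and 10 < 12. Contradiction.

Unsatisfiable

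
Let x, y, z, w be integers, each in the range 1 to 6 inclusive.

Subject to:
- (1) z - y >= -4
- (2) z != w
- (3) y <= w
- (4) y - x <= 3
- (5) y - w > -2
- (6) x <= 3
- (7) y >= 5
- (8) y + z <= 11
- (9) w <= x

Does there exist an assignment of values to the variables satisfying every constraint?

From constraints 3 and 7: w ≥ y and y ≥ 5, so w ≥ 5. From constraints 6 and 9: w ≤ x and x ≤ 3, so w ≤ 3. But 3 < 5, so no value of w works.

Unsatisfiable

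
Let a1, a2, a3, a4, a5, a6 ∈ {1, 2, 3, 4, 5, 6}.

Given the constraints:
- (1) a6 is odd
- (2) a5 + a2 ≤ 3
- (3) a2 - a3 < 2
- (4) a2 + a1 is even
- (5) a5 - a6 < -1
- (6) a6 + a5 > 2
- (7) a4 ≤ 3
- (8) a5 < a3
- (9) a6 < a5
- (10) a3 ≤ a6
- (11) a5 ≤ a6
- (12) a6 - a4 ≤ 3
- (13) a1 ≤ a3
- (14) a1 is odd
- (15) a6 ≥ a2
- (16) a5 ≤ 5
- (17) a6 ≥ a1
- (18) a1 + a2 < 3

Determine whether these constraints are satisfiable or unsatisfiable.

Unsatisfiable

Constraints 8, 9, and 10 give a3 ≤ a6, a6 < a5, a5 < a3. Chaining: a3 ≤ a6 < a5 < a3, which forces a3 < a3 — impossible.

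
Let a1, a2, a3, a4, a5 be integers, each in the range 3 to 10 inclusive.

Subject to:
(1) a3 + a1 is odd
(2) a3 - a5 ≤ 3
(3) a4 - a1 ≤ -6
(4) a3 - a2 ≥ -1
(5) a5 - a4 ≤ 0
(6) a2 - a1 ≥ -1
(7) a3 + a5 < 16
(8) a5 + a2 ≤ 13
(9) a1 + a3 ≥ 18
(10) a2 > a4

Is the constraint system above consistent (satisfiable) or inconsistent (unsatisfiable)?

Constraints 2, 3, 4, 5, and 6 give a3 − a2 ≥ -1, a2 − a1 ≥ -1, a1 − a4 ≥ 6, a4 − a5 ≥ 0, a5 − a3 ≥ -3.
Adding all 5 inequalities: the left sides telescope to 0, and the right sides sum to (-1) + (-1) + 6 + 0 + (-3) = 1. So 0 ≥ 1, which is false.

Unsatisfiable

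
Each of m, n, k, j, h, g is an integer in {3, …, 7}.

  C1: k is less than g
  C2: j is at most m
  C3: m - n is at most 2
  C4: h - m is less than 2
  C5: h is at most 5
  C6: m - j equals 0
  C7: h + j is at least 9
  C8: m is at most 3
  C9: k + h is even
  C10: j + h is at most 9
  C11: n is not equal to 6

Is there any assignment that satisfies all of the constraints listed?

From constraint 5: h ≤ 5. From constraints 2 and 8: j ≤ m ≤ 3. Hence h + j ≤ 8. But constraint 7 requires h + j ≥ 9, and 9 > 8. Contradiction.

Unsatisfiable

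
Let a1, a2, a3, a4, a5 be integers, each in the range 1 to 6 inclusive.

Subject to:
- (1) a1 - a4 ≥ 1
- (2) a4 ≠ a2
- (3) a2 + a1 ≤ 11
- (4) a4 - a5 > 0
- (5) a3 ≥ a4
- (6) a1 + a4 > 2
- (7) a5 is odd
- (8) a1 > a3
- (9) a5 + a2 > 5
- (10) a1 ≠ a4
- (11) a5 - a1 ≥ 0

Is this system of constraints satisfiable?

Unsatisfiable

Constraints 4, 5, 8, and 11 give a1 ≤ a5, a5 < a4, a4 ≤ a3, a3 < a1. Chaining: a1 ≤ a5 < a4 ≤ a3 < a1, which forces a1 < a1 — impossible.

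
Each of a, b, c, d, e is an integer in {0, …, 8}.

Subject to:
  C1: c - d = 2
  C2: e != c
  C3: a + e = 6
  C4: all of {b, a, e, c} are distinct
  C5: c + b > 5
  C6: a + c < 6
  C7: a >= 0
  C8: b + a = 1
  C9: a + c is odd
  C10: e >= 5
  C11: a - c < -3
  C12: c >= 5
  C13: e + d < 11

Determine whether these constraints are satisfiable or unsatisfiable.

Setting (a, b, c, d, e) = (0, 1, 5, 3, 6) satisfies everything: constraint 1: c - d = 2; constraint 3: a + e = 6; constraint 5: c + b = 6, and the others follow.

Satisfiable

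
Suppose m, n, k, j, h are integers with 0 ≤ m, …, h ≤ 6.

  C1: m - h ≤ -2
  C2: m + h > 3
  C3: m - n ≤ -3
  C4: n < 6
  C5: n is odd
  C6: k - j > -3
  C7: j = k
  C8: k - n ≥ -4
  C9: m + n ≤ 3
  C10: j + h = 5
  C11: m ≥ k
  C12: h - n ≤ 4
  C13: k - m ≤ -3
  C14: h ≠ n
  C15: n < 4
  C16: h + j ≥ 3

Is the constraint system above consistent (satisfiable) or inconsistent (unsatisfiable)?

Unsatisfiable

Constraints 3, 8, and 13 give k − n ≥ -4, n − m ≥ 3, m − k ≥ 3.
Adding all 3 inequalities: the left sides telescope to 0, and the right sides sum to (-4) + 3 + 3 = 2. So 0 ≥ 2, which is false.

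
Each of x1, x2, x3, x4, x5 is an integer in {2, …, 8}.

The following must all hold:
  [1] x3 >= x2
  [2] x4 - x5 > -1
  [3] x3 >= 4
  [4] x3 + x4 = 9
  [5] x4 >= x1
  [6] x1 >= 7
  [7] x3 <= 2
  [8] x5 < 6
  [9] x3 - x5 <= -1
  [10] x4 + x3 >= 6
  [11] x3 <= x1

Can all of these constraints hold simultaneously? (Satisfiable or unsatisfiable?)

From constraint 3: x3 ≥ 4. From constraints 5 and 6: x4 ≥ x1 ≥ 7. Hence x3 + x4 ≥ 11. But constraint 4 requires x3 + x4 = 9, and 9 < 11. Contradiction.

Unsatisfiable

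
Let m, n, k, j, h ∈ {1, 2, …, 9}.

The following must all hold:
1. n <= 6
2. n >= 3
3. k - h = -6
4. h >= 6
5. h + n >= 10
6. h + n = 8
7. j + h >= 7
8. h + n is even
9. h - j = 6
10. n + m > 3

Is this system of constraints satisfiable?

Unsatisfiable

From constraint 4: h ≥ 6. From constraint 2: n ≥ 3. Hence h + n ≥ 9. But constraint 6 requires h + n = 8, and 8 < 9. Contradiction.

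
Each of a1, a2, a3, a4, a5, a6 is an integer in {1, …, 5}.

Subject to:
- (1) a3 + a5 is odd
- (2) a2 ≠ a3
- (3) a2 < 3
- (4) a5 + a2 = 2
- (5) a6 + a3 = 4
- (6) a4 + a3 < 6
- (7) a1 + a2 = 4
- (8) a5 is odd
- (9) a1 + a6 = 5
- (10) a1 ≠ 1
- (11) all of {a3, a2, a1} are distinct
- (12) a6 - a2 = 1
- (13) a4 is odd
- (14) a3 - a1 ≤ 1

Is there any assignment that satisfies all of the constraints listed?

Satisfiable

The assignment a1 = 3, a2 = 1, a3 = 2, a4 = 1, a5 = 1, a6 = 2 works:
  constraint 4 holds since a5 + a2 = 2.
  constraint 5 holds since a6 + a3 = 4.
The rest check out directly.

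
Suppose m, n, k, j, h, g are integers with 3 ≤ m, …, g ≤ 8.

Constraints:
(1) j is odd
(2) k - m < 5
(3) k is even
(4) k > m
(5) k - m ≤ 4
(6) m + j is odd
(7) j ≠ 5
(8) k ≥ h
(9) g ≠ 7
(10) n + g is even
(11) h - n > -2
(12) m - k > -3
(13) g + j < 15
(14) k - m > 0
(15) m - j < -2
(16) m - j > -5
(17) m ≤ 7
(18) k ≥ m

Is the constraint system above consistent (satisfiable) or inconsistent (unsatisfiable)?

Satisfiable

Take m = 4, n = 5, k = 6, j = 7, h = 5, g = 5. Then constraint 2: k - m = 2; constraint 5: k - m = 2; constraint 11: h - n = 0, and every other listed constraint is also met.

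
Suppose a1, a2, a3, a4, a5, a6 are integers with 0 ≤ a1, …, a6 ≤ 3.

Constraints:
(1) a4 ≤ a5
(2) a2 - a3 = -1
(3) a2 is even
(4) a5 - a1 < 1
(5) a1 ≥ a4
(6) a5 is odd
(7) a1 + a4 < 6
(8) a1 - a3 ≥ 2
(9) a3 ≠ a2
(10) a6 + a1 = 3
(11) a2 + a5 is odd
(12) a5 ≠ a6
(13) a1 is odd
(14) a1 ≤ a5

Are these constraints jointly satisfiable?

Satisfiable

One satisfying assignment is a1 = 3, a2 = 0, a3 = 1, a4 = 0, a5 = 3, a6 = 0.
For the less obvious constraints — constraint 2: a2 - a3 = -1; constraint 4: a5 - a1 = 0; constraint 7: a1 + a4 = 3 — and the others hold by inspection.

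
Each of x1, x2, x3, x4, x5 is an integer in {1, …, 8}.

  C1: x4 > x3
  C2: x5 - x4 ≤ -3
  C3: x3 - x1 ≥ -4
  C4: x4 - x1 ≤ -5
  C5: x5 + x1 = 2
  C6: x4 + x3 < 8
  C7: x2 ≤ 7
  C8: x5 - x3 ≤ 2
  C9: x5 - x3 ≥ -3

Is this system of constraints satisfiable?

Constraints 2, 3, 4, and 9 give x4 − x5 ≥ 3, x5 − x3 ≥ -3, x3 − x1 ≥ -4, x1 − x4 ≥ 5.
Adding all 4 inequalities: the left sides telescope to 0, and the right sides sum to 3 + (-3) + (-4) + 5 = 1. So 0 ≥ 1, which is false.

Unsatisfiable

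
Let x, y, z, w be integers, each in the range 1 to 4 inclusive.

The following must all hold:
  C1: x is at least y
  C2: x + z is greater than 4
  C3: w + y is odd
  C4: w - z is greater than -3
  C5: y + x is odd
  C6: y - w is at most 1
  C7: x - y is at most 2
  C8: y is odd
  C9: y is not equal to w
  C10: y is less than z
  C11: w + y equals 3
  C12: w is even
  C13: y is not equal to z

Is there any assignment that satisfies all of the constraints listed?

Take x = 2, y = 1, z = 3, w = 2. Then constraint 2: x + z = 5; constraint 4: w - z = -1; constraint 6: y - w = -1, and every other listed constraint is also met.

Satisfiable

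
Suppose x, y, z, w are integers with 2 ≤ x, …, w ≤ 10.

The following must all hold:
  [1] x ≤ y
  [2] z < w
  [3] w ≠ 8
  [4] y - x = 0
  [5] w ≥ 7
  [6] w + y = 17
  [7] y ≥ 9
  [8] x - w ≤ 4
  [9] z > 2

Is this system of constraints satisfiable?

Satisfiable

Take x = 10, y = 10, z = 3, w = 7. Then constraint 4: y - x = 0; constraint 6: w + y = 17; constraint 8: x - w = 3, and every other listed constraint is also met.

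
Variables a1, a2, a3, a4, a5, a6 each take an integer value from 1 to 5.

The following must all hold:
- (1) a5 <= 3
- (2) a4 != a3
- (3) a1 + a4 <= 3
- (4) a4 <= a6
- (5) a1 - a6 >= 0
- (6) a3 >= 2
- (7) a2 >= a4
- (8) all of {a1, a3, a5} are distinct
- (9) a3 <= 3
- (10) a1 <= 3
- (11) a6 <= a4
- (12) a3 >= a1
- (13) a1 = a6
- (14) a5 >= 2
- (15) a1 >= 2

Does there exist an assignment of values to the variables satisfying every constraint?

Unsatisfiable

Constraints 1, 6, 9, 10, 14, and 15 confine each of a1, a3, a5 to the 2 values {2, 3}.
Constraint 8 requires all 3 of them to be distinct, but only 2 values are available — impossible by the pigeonhole principle.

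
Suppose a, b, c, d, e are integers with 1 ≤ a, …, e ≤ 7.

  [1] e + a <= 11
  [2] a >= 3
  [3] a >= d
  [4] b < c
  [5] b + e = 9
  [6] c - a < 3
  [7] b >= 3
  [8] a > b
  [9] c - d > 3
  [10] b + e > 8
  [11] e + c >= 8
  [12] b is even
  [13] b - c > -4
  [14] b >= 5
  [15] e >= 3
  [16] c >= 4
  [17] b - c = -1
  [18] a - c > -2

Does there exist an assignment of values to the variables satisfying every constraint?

Satisfiable

Take a = 7, b = 6, c = 7, d = 3, e = 3. Then constraint 1: e + a = 10; constraint 5: b + e = 9; constraint 6: c - a = 0, and every other listed constraint is also met.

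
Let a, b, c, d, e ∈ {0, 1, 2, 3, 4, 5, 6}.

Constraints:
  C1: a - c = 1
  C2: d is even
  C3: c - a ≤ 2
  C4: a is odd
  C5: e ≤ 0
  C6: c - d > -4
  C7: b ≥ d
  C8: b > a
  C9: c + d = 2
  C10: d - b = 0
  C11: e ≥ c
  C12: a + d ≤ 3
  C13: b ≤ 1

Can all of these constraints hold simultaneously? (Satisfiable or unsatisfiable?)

From constraints 5 and 11: c ≤ e ≤ 0. From constraints 7 and 13: d ≤ b ≤ 1. Hence c + d ≤ 1. But constraint 9 requires c + d = 2, and 2 > 1. Contradiction.

Unsatisfiable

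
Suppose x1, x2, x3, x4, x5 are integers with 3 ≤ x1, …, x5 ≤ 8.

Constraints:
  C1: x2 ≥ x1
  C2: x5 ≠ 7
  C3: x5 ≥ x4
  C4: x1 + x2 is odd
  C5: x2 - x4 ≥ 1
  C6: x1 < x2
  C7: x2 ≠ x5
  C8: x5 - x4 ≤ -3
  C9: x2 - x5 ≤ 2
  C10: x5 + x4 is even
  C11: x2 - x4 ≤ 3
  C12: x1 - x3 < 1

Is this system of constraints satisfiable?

Constraints 5, 8, and 9 give x4 − x5 ≥ 3, x5 − x2 ≥ -2, x2 − x4 ≥ 1.
Adding all 3 inequalities: the left sides telescope to 0, and the right sides sum to 3 + (-2) + 1 = 2. So 0 ≥ 2, which is false.

Unsatisfiable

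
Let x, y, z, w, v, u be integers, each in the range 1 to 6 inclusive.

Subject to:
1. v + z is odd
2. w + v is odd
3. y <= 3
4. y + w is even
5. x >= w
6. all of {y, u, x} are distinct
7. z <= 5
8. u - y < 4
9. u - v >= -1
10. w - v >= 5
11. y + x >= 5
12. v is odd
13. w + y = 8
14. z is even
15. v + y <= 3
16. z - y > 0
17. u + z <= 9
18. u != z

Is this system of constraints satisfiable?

Satisfiable

Setting (x, y, z, w, v, u) = (6, 2, 4, 6, 1, 3) satisfies everything: constraint 8: u - y = 1; constraint 9: u - v = 2, and the others follow.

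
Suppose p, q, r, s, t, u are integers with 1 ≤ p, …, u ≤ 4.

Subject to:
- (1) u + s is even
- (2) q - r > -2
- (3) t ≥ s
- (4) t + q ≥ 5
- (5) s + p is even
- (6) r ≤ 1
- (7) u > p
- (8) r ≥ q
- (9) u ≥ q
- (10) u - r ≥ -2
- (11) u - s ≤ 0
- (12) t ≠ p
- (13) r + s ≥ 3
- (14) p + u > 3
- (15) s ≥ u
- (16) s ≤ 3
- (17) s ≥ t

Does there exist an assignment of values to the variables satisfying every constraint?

Unsatisfiable

From constraints 16 and 17: t ≤ s ≤ 3. From constraints 6 and 8: q ≤ r ≤ 1. Hence t + q ≤ 4. But constraint 4 requires t + q ≥ 5, and 5 > 4. Contradiction.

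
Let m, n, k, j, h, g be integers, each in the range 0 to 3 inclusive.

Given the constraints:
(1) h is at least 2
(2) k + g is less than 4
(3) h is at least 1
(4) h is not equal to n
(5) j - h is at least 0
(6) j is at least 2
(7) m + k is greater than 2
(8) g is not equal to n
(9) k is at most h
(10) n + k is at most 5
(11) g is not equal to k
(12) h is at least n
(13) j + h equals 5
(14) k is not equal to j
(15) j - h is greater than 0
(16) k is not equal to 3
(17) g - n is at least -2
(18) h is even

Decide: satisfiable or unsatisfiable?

Satisfiable

The assignment m = 3, n = 1, k = 2, j = 3, h = 2, g = 0 works:
  constraint 2 holds since k + g = 2.
  constraint 5 holds since j - h = 1.
The rest check out directly.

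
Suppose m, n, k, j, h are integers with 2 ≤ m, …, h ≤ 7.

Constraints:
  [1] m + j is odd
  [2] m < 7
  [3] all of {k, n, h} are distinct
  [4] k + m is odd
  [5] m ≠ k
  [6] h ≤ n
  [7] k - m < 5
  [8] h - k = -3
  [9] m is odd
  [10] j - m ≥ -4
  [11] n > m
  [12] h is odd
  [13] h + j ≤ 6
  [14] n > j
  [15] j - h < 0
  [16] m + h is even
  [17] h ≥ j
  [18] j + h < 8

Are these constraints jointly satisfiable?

Satisfiable

Take m = 3, n = 5, k = 6, j = 2, h = 3. Then constraint 7: k - m = 3; constraint 8: h - k = -3; constraint 10: j - m = -1, and every other listed constraint is also met.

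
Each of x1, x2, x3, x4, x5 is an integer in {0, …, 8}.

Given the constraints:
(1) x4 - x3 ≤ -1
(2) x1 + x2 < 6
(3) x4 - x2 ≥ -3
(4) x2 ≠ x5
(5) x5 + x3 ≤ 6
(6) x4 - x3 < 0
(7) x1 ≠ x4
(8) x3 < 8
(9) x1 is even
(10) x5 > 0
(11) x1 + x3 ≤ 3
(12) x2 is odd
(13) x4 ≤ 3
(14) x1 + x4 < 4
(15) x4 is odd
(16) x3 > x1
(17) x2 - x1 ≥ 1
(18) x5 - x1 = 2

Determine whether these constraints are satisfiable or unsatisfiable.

Try x1 = 0, x2 = 3, x3 = 2, x4 = 1, x5 = 2.
Check constraint 1: x4 - x3 = -1; constraint 2: x1 + x2 = 3. The remaining constraints are straightforward to verify.

Satisfiable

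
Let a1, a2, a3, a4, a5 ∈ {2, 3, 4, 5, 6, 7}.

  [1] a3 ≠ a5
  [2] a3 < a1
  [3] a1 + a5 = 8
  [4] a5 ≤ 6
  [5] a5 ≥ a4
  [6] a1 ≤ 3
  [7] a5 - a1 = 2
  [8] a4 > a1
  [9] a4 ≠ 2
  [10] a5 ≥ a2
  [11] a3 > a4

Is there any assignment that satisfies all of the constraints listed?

Constraints 2, 8, and 11 give a4 < a3, a3 < a1, a1 < a4. Chaining: a4 < a3 < a1 < a4, which forces a4 < a4 — impossible.

Unsatisfiable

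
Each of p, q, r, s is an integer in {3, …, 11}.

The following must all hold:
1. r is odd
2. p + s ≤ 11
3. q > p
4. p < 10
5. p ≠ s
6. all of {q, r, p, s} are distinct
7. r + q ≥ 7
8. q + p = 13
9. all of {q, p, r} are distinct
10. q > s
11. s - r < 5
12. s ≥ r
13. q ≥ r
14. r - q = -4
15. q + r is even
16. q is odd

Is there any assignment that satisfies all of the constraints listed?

Setting (p, q, r, s) = (6, 7, 3, 5) satisfies everything: constraint 2: p + s = 11; constraint 7: r + q = 10; constraint 8: q + p = 13, and the others follow.

Satisfiable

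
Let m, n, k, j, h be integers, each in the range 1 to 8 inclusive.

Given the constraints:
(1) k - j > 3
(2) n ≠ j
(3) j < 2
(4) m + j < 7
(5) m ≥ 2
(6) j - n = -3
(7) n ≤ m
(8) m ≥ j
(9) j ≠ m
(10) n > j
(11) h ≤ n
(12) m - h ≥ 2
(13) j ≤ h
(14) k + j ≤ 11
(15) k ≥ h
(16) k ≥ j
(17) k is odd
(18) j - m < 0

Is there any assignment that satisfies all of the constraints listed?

Setting (m, n, k, j, h) = (4, 4, 7, 1, 1) satisfies everything: constraint 1: k - j = 6; constraint 4: m + j = 5; constraint 6: j - n = -3, and the others follow.

Satisfiable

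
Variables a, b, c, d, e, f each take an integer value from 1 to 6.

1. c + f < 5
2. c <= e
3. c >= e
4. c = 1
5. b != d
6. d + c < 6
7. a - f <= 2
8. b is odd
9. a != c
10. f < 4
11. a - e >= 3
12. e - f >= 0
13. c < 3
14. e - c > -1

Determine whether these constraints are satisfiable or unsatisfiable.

Unsatisfiable

Constraints 7, 11, and 12 give e − f ≥ 0, f − a ≥ -2, a − e ≥ 3.
Adding all 3 inequalities: the left sides telescope to 0, and the right sides sum to 0 + (-2) + 3 = 1. So 0 ≥ 1, which is false.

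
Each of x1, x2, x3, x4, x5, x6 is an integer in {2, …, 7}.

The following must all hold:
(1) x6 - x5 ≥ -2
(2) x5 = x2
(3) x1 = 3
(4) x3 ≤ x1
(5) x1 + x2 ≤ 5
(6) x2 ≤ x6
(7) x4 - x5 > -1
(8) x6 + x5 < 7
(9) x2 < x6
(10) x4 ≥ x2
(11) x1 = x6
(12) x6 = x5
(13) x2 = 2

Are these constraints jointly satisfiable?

Unsatisfiable

Constraint 3 fixes x1 = 3 and constraint 13 fixes x2 = 2. Constraints 2, 11, and 12 give x1 = x6 = x5 = x2, so x1 = x2. But 3 ≠ 2 — contradiction.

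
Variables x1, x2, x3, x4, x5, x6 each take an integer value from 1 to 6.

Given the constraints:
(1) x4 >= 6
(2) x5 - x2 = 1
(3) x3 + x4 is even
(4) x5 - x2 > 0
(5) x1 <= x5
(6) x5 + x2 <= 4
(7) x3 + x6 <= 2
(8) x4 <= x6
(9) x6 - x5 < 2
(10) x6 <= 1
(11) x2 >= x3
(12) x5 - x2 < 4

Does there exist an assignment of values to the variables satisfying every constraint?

From constraint 1: x4 ≥ 6. From constraints 8 and 10: x4 ≤ x6 and x6 ≤ 1, so x4 ≤ 1. But 1 < 6, so no value of x4 works.

Unsatisfiable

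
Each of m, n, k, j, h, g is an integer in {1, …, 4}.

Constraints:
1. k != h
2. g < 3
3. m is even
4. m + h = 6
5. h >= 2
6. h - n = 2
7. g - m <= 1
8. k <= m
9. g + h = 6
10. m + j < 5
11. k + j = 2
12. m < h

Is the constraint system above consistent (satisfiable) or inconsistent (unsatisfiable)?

Satisfiable

Try m = 2, n = 2, k = 1, j = 1, h = 4, g = 2.
Check constraint 4: m + h = 6; constraint 6: h - n = 2; constraint 7: g - m = 0. The remaining constraints are straightforward to verify.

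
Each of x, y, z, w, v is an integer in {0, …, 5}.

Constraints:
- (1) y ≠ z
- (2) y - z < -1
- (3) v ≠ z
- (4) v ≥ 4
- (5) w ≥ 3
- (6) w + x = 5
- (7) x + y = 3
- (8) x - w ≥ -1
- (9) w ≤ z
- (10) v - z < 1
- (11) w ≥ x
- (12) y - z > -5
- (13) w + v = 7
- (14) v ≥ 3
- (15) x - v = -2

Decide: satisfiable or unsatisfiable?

Satisfiable

Try x = 2, y = 1, z = 5, w = 3, v = 4.
Check constraint 2: y - z = -4; constraint 6: w + x = 5. The remaining constraints are straightforward to verify.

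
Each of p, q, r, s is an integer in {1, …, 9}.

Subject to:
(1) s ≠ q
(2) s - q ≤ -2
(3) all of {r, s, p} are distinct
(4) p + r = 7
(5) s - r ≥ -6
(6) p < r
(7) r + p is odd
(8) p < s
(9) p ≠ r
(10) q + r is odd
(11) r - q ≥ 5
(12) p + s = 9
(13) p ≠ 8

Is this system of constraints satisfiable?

Constraints 2, 5, and 11 give s − r ≥ -6, r − q ≥ 5, q − s ≥ 2.
Adding all 3 inequalities: the left sides telescope to 0, and the right sides sum to (-6) + 5 + 2 = 1. So 0 ≥ 1, which is false.

Unsatisfiable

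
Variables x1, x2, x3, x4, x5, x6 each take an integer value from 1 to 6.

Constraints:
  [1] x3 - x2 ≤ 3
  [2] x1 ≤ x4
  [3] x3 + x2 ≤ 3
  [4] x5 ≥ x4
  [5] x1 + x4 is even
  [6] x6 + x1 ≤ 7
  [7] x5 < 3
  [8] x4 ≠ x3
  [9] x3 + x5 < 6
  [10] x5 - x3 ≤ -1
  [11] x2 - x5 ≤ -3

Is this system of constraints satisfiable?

Unsatisfiable

Constraints 1, 10, and 11 give x2 − x3 ≥ -3, x3 − x5 ≥ 1, x5 − x2 ≥ 3.
Adding all 3 inequalities: the left sides telescope to 0, and the right sides sum to (-3) + 1 + 3 = 1. So 0 ≥ 1, which is false.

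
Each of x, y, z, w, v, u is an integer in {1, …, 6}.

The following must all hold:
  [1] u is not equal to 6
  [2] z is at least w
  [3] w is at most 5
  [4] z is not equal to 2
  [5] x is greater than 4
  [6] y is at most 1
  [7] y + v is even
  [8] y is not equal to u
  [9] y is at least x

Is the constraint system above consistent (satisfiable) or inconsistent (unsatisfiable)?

Unsatisfiable

From constraint 5: x ≥ 5. From constraints 6 and 9: x ≤ y and y ≤ 1, so x ≤ 1. But 1 < 5, so no value of x works.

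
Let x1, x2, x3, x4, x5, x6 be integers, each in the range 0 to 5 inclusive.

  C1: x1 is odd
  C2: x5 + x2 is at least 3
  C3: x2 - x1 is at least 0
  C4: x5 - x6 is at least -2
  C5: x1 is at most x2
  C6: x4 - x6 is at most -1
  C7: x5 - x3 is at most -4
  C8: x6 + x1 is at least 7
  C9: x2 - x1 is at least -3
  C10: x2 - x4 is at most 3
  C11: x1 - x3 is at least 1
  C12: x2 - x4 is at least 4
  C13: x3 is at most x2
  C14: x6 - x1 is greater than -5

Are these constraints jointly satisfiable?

Constraints 3, 4, 6, 7, 10, and 11 give x1 − x3 ≥ 1, x3 − x5 ≥ 4, x5 − x6 ≥ -2, x6 − x4 ≥ 1, x4 − x2 ≥ -3, x2 − x1 ≥ 0.
Adding all 6 inequalities: the left sides telescope to 0, and the right sides sum to 1 + 4 + (-2) + 1 + (-3) + 0 = 1. So 0 ≥ 1, which is false.

Unsatisfiable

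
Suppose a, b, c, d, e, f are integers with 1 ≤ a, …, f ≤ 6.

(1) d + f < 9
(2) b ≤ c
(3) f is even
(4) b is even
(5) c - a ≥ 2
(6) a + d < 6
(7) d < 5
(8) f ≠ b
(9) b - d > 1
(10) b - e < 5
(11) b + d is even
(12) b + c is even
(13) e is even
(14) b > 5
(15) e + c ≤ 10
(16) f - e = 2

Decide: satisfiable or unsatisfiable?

Satisfiable

Try a = 2, b = 6, c = 6, d = 2, e = 2, f = 4.
Check constraint 1: d + f = 6; constraint 5: c - a = 4. The remaining constraints are straightforward to verify.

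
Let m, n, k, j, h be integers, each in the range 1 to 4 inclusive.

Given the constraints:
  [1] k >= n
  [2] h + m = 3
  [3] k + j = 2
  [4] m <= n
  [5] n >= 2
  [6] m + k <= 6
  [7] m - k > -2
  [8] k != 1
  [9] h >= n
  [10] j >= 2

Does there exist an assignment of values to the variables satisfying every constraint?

Unsatisfiable

From constraints 1 and 5: k ≥ n ≥ 2. From constraint 10: j ≥ 2. Hence k + j ≥ 4. But constraint 3 requires k + j = 2, and 2 < 4. Contradiction.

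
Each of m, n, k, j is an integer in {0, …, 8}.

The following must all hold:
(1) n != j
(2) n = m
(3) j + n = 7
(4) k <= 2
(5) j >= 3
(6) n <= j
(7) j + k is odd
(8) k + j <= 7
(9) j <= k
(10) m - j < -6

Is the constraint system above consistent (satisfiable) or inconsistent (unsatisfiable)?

From constraints 5 and 9: k ≥ j and j ≥ 3, so k ≥ 3. From constraint 4: k ≤ 2. But 2 < 3, so no value of k works.

Unsatisfiable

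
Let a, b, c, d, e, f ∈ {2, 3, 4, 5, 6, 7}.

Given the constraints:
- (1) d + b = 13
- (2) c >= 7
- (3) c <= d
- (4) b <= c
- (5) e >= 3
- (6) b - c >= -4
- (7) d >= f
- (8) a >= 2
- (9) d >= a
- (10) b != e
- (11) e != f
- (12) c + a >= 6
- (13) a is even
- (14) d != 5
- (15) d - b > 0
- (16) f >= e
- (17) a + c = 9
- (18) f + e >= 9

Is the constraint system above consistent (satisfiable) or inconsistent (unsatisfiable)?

Satisfiable

Try a = 2, b = 6, c = 7, d = 7, e = 5, f = 6.
Check constraint 1: d + b = 13; constraint 6: b - c = -1; constraint 12: c + a = 9. The remaining constraints are straightforward to verify.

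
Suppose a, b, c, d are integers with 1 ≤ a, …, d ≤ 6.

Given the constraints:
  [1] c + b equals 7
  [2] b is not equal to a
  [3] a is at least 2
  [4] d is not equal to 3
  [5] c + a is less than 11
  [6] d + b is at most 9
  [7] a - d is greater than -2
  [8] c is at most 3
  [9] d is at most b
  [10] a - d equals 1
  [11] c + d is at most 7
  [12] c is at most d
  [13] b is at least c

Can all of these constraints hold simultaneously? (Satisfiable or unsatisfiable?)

Setting (a, b, c, d) = (5, 4, 3, 4) satisfies everything: constraint 1: c + b = 7; constraint 5: c + a = 8; constraint 6: d + b = 8, and the others follow.

Satisfiable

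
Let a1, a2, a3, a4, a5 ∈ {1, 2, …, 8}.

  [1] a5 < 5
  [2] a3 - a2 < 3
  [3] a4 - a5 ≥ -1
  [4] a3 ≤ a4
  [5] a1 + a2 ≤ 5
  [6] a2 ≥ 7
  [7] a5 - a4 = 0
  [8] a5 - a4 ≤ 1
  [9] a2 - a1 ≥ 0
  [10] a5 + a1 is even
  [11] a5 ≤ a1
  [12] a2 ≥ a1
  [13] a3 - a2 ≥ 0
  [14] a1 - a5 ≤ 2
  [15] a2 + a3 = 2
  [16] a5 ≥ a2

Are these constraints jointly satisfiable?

Unsatisfiable

From constraints 6 and 16: a5 ≥ a2 and a2 ≥ 7, so a5 ≥ 7. From constraint 1: a5 ≤ 4. But 4 < 7, so no value of a5 works.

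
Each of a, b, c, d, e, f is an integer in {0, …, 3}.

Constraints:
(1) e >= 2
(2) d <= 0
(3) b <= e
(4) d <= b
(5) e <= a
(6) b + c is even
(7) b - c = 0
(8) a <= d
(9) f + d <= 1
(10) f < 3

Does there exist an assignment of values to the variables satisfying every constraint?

Unsatisfiable

From constraints 1 and 5: a ≥ e and e ≥ 2, so a ≥ 2. From constraints 2 and 8: a ≤ d and d ≤ 0, so a ≤ 0. But 0 < 2, so no value of a works.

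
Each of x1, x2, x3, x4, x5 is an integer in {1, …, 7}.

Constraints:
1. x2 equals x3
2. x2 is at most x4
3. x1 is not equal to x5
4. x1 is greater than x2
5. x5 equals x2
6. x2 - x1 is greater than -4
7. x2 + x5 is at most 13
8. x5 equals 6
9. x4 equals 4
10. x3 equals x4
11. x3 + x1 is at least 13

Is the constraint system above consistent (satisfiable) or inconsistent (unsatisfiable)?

Constraint 8 fixes x5 = 6 and constraint 9 fixes x4 = 4. Constraints 1, 5, and 10 give x5 = x2 = x3 = x4, so x5 = x4. But 6 ≠ 4 — contradiction.

Unsatisfiable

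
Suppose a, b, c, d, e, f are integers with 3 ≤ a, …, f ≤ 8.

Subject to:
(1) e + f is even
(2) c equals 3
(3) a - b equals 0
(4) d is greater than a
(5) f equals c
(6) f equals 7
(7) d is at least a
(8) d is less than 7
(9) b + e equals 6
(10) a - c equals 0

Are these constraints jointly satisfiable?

Constraint 6 fixes f = 7 and constraint 2 fixes c = 3, but constraint 5 requires f = c. Since 7 ≠ 3, contradiction.

Unsatisfiable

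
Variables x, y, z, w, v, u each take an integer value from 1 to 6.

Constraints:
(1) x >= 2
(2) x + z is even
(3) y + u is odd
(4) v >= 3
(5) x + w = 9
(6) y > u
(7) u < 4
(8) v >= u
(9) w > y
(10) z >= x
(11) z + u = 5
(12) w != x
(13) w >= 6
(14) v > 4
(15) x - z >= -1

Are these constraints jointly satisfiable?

Satisfiable

The assignment x = 3, y = 3, z = 3, w = 6, v = 6, u = 2 works:
  constraint 5 holds since x + w = 9.
  constraint 11 holds since z + u = 5.
  constraint 15 holds since x - z = 0.
The rest check out directly.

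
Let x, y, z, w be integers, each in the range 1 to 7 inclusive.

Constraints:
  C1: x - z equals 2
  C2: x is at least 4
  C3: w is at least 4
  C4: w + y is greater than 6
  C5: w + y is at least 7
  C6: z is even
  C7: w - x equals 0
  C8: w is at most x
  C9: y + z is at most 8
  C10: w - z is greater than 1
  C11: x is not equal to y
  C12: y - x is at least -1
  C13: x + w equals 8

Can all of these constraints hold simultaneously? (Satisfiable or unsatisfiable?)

Satisfiable

Take x = 4, y = 3, z = 2, w = 4. Then constraint 1: x - z = 2; constraint 4: w + y = 7; constraint 5: w + y = 7, and every other listed constraint is also met.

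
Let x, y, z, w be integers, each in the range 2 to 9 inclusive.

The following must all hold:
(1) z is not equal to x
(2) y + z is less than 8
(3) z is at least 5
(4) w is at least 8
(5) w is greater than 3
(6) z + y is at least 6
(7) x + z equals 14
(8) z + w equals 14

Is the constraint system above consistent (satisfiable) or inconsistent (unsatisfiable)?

One satisfying assignment is x = 9, y = 2, z = 5, w = 9.
For the less obvious constraints — constraint 2: y + z = 7; constraint 6: z + y = 7; constraint 7: x + z = 14 — and the others hold by inspection.

Satisfiable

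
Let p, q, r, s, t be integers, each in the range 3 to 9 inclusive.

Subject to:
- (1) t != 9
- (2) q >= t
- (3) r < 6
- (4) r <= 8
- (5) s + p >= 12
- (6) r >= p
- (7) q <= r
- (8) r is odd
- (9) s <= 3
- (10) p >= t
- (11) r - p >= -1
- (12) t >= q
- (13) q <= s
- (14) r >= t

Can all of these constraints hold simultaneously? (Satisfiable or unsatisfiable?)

From constraint 9: s ≤ 3. From constraints 4 and 6: p ≤ r ≤ 8. Hence s + p ≤ 11. But constraint 5 requires s + p ≥ 12, and 12 > 11. Contradiction.

Unsatisfiable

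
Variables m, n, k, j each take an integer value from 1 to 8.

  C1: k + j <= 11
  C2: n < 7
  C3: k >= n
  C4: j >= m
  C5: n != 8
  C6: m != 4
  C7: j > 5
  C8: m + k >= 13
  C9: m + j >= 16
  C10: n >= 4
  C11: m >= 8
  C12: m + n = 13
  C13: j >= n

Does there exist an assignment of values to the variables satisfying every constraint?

Unsatisfiable

From constraints 3 and 10: k ≥ n ≥ 4. From constraints 4 and 11: j ≥ m ≥ 8. Hence k + j ≥ 12. But constraint 1 requires k + j ≤ 11, and 11 < 12. Contradiction.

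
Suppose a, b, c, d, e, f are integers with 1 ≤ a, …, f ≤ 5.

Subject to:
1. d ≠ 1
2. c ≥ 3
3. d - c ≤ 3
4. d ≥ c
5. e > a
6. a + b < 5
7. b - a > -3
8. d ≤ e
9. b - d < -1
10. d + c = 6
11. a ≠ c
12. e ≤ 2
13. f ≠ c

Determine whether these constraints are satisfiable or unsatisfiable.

Unsatisfiable

From constraints 2 and 4: d ≥ c and c ≥ 3, so d ≥ 3. From constraints 8 and 12: d ≤ e and e ≤ 2, so d ≤ 2. But 2 < 3, so no value of d works.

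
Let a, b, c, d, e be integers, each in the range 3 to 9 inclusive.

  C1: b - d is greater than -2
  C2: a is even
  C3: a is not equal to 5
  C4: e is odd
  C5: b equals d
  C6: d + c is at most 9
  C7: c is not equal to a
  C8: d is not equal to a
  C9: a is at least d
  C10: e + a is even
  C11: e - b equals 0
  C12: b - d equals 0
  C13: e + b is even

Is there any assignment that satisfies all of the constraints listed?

Unsatisfiable

Constraint 4 makes e odd and constraint 2 makes a even, so e + a must be odd. Constraint 10 says e + a is even — contradiction.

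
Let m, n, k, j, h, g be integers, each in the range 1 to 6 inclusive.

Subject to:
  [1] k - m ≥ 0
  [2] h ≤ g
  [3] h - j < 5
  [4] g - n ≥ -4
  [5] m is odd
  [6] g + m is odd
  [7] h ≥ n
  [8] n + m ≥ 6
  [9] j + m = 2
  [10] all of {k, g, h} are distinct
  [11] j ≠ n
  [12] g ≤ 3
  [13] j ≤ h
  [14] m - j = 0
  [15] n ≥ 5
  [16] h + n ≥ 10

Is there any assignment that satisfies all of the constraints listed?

Unsatisfiable

From constraints 7 and 15: h ≥ n and n ≥ 5, so h ≥ 5. From constraints 2 and 12: h ≤ g and g ≤ 3, so h ≤ 3. But 3 < 5, so no value of h works.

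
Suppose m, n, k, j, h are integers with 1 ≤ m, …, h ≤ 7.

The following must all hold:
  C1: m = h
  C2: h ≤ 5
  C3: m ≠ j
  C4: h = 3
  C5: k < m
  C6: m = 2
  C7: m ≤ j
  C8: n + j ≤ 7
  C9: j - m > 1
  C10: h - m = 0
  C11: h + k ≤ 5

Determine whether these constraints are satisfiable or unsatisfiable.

Unsatisfiable

Constraint 6 fixes m = 2 and constraint 4 fixes h = 3, but constraint 1 requires m = h. Since 2 ≠ 3, contradiction.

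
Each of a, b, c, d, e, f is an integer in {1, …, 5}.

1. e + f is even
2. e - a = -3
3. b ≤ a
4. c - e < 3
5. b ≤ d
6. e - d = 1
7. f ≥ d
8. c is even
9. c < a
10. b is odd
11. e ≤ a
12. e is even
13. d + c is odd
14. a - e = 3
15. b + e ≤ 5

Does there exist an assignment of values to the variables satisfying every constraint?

Try a = 5, b = 1, c = 2, d = 1, e = 2, f = 2.
Check constraint 2: e - a = -3; constraint 4: c - e = 0; constraint 6: e - d = 1. The remaining constraints are straightforward to verify.

Satisfiable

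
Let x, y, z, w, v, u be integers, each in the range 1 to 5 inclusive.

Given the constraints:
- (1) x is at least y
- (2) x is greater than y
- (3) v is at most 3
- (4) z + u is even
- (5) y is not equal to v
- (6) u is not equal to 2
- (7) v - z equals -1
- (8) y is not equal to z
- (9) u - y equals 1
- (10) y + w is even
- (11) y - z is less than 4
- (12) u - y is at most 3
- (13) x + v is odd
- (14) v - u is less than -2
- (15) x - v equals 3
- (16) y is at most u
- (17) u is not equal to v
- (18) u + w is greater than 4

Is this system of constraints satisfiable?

Satisfiable

The assignment x = 5, y = 4, z = 3, w = 2, v = 2, u = 5 works:
  constraint 7 holds since v - z = -1.
  constraint 9 holds since u - y = 1.
The rest check out directly.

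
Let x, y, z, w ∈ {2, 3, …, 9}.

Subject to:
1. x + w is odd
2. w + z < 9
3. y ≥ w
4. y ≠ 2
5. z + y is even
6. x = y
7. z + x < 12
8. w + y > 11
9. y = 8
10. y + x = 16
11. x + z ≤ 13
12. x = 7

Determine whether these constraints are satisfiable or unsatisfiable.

Constraint 12 fixes x = 7 and constraint 9 fixes y = 8, but constraint 6 requires x = y. Since 7 ≠ 8, contradiction.

Unsatisfiable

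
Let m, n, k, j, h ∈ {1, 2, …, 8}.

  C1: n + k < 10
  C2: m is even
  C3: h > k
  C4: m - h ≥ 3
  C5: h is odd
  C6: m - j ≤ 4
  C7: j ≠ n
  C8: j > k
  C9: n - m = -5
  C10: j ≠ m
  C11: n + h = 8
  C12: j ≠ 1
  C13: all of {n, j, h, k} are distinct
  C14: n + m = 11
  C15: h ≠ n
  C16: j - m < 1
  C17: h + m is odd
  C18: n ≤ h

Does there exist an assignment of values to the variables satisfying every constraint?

Satisfiable

The assignment m = 8, n = 3, k = 4, j = 7, h = 5 works:
  constraint 1 holds since n + k = 7.
  constraint 4 holds since m - h = 3.
  constraint 6 holds since m - j = 1.
The rest check out directly.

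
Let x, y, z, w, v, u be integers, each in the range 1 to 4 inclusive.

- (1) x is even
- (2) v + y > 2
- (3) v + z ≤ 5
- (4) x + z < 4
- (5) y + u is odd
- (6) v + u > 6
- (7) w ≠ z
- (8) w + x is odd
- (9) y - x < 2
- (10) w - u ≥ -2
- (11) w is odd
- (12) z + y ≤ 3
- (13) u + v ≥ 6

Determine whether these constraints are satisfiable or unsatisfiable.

Satisfiable

Take x = 2, y = 1, z = 1, w = 3, v = 3, u = 4. Then constraint 2: v + y = 4; constraint 3: v + z = 4; constraint 4: x + z = 3, and every other listed constraint is also met.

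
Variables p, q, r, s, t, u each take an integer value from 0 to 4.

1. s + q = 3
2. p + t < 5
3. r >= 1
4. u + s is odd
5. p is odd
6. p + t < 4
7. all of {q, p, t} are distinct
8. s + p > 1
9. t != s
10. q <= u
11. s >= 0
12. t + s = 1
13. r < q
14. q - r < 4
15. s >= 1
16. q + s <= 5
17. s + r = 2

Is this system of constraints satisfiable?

Satisfiable

One satisfying assignment is p = 3, q = 2, r = 1, s = 1, t = 0, u = 4.
For the less obvious constraints — constraint 1: s + q = 3; constraint 2: p + t = 3 — and the others hold by inspection.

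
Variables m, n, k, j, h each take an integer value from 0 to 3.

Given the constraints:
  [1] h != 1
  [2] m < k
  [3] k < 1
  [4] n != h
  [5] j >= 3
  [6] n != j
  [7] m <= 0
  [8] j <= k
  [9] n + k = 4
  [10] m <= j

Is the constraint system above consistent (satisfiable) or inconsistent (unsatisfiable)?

From constraints 5 and 8: k ≥ j and j ≥ 3, so k ≥ 3. From constraint 3: k ≤ 0. But 0 < 3, so no value of k works.

Unsatisfiable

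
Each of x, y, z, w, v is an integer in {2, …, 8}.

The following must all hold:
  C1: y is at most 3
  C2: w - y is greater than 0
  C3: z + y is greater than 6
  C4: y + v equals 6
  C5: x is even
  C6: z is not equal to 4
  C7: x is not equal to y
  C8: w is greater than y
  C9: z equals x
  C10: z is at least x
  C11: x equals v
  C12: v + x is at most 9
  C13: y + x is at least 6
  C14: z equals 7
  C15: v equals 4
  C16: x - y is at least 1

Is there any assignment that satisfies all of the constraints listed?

Constraint 14 fixes z = 7 and constraint 15 fixes v = 4. Constraints 9 and 11 give z = x = v, so z = v. But 7 ≠ 4 — contradiction.

Unsatisfiable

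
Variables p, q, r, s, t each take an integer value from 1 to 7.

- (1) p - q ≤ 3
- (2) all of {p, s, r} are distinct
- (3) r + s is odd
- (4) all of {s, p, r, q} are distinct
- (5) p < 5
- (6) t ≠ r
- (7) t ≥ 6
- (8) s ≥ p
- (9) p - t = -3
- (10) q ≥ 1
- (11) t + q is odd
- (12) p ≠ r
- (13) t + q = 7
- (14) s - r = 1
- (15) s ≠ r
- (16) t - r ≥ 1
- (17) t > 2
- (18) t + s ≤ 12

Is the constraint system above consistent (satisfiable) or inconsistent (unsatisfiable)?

Satisfiable

Setting (p, q, r, s, t) = (3, 1, 5, 6, 6) satisfies everything: constraint 1: p - q = 2; constraint 9: p - t = -3, and the others follow.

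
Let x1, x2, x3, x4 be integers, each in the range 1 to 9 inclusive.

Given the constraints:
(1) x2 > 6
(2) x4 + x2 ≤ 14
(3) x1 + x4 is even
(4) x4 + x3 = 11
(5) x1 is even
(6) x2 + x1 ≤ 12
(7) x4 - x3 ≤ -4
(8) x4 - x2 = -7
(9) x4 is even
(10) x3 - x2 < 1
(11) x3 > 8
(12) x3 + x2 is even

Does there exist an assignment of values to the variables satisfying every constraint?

Satisfiable

The assignment x1 = 2, x2 = 9, x3 = 9, x4 = 2 works:
  constraint 2 holds since x4 + x2 = 11.
  constraint 4 holds since x4 + x3 = 11.
The rest check out directly.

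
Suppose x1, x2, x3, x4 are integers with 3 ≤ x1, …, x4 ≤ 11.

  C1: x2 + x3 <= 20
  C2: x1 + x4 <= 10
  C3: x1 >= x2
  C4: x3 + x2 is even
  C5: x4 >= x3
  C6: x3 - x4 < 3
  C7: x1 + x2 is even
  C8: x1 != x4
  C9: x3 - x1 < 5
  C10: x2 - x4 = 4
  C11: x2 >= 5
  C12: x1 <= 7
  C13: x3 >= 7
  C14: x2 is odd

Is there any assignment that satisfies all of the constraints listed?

Unsatisfiable

From constraints 3 and 11: x1 ≥ x2 ≥ 5. From constraints 5 and 13: x4 ≥ x3 ≥ 7. Hence x1 + x4 ≥ 12. But constraint 2 requires x1 + x4 ≤ 10, and 10 < 12. Contradiction.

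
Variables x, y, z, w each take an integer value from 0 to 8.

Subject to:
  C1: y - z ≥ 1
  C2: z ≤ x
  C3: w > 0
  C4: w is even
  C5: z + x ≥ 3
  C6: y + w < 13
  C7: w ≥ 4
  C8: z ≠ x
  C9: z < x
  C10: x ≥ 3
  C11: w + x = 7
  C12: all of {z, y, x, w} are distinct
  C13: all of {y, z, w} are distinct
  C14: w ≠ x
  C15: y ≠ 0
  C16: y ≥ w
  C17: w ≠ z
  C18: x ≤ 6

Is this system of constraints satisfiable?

Setting (x, y, z, w) = (3, 6, 2, 4) satisfies everything: constraint 1: y - z = 4; constraint 5: z + x = 5, and the others follow.

Satisfiable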